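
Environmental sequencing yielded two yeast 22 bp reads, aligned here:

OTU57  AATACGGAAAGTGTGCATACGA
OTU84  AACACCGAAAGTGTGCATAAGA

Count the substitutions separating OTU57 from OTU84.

3

Mismatches occur at site 3 (T↔C), site 6 (G↔C), site 20 (C↔A).
That gives 3 mismatches out of 22 aligned sites, so the Hamming distance is 3.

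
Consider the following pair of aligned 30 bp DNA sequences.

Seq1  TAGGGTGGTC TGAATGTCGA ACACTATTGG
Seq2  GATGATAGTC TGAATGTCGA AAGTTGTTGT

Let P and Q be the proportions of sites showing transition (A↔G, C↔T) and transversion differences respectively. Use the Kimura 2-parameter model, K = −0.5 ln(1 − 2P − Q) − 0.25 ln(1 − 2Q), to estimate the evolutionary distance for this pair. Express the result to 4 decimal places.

The sequences differ at positions 1 (T/G, transversion), 3 (G/T, transversion), 5 (G/A, transition), 7 (G/A, transition), 22 (C/A, transversion), 23 (A/G, transition), 24 (C/T, transition), 26 (A/G, transition), 30 (G/T, transversion).
Of the 9 differences, 5 transitions and 4 transversions over 30 sites: P = 5/30 = 0.166667, Q = 4/30 = 0.133333.
d = −0.5·ln(0.533333) − 0.25·ln(0.733334) = −0.5·(-0.628609) − 0.25·(-0.310154) = 0.3918.

0.3918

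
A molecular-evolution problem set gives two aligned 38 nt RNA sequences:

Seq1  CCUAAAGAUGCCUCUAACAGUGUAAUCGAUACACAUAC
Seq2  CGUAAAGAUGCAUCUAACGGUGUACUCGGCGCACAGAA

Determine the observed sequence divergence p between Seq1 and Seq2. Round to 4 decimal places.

0.2368

Differing sites — 2:C/G; 12:C/A; 19:A/G; 25:A/C; 29:A/G; 30:U/C; 31:A/G; 36:U/G; 38:C/A.
There are 9 differences over 38 sites, so p = 9/38 = 0.2368.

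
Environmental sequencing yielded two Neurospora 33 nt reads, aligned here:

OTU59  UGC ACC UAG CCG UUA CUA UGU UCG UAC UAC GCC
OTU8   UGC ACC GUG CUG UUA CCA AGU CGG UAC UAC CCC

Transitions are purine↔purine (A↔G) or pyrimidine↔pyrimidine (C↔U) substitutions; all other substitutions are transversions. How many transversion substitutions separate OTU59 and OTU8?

5

The sequences differ at positions 7 (U/G, transversion), 8 (A/U, transversion), 11 (C/U, transition), 17 (U/C, transition), 19 (U/A, transversion), 22 (U/C, transition), 23 (C/G, transversion), 31 (G/C, transversion).
Of the 8 differences, 3 transitions and 5 transversions, so the answer is 5.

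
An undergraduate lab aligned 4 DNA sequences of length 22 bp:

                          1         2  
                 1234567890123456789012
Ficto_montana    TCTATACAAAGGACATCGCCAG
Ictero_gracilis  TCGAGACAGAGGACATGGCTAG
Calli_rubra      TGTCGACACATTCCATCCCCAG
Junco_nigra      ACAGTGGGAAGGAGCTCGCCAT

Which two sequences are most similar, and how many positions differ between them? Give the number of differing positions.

Pairwise Hamming distances:
  Ficto_montana vs Ictero_gracilis: 5
  Ficto_montana vs Calli_rubra: 8
  Ficto_montana vs Junco_nigra: 9
  Ictero_gracilis vs Calli_rubra: 10
  Ictero_gracilis vs Junco_nigra: 13
  Calli_rubra vs Junco_nigra: 16
The smallest is 5, between Ficto_montana and Ictero_gracilis.

5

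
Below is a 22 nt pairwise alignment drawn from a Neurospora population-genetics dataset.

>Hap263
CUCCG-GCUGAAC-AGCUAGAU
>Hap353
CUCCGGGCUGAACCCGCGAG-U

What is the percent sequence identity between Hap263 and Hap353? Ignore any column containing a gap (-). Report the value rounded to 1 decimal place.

Excluding the 3 gap columns leaves 19 comparable sites.
Differing sites — 15:A/C; 18:U/G.
17 of the 19 comparable sites match, so the percent identity is 17/19 × 100 = 89.5%.

89.5%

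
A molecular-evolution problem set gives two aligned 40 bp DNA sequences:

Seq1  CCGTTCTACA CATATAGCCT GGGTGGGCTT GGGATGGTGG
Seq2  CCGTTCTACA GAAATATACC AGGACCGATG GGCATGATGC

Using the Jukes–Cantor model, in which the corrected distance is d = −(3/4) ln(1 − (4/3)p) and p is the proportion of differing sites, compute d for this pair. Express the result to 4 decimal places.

0.4715

Differing sites — 11:C/G; 13:T/A; 17:G/T; 18:C/A; 20:T/C; 21:G/A; 24:T/A; 25:G/C; 26:G/C; 28:C/A; 30:T/G; 33:G/C; 37:G/A; 40:G/C.
p = 14/40 = 0.350000.
d = −0.75 · ln(1 − (4/3)·0.350000) = −0.75 · ln(0.533333) = −0.75 · (-0.628609) = 0.4715.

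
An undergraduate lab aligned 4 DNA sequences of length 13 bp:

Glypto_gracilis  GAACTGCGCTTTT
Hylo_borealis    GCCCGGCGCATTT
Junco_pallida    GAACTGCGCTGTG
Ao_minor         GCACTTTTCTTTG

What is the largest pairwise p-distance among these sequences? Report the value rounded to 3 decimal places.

Pairwise Hamming distances:
  Glypto_gracilis vs Hylo_borealis: 4
  Glypto_gracilis vs Junco_pallida: 2
  Glypto_gracilis vs Ao_minor: 5
  Hylo_borealis vs Junco_pallida: 6
  Hylo_borealis vs Ao_minor: 7
  Junco_pallida vs Ao_minor: 5
The largest is 7 mismatches, between Hylo_borealis and Ao_minor; p = 7/13 = 0.538.

0.538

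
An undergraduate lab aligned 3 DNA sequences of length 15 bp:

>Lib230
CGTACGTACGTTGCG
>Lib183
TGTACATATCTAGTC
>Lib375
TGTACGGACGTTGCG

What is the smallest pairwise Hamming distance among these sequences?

2

Pairwise Hamming distances:
  Lib230 vs Lib183: 7
  Lib230 vs Lib375: 2
  Lib183 vs Lib375: 7
The smallest is 2, between Lib230 and Lib375.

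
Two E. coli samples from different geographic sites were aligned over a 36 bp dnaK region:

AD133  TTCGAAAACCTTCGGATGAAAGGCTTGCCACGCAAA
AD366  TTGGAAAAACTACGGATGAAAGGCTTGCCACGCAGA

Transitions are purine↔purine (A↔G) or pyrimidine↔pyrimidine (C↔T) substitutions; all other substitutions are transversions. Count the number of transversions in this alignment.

Differing sites — 3:C/G (Tv); 9:C/A (Tv); 12:T/A (Tv); 35:A/G (Ti).
Of the 4 differences, 1 transition and 3 transversions, so the answer is 3.

3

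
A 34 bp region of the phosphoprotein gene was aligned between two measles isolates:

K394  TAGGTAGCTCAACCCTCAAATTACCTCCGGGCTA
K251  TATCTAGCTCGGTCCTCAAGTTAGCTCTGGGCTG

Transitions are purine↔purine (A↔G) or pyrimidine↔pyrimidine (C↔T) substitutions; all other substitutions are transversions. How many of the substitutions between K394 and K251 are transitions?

Differing sites — 3:G/T (Tv); 4:G/C (Tv); 11:A/G (Ti); 12:A/G (Ti); 13:C/T (Ti); 20:A/G (Ti); 24:C/G (Tv); 28:C/T (Ti); 34:A/G (Ti).
Of the 9 differences, 6 transitions and 3 transversions, so the answer is 6.

6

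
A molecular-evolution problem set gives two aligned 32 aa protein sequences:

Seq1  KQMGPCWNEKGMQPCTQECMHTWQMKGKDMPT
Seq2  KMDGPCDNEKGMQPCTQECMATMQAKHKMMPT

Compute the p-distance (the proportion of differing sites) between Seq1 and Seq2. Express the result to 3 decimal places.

0.250

The sequences differ at positions 2 (Q/M), 3 (M/D), 7 (W/D), 21 (H/A), 23 (W/M), 25 (M/A), 27 (G/H), 29 (D/M).
There are 8 differences over 32 sites, so p = 8/32 = 0.250.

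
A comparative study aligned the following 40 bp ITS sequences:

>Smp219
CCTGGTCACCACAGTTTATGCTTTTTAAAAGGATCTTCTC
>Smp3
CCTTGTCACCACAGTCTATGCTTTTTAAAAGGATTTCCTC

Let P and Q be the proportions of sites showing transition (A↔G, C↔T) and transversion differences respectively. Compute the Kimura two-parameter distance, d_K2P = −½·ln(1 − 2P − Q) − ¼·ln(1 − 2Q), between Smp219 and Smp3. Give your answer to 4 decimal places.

0.1090

The sequences differ at positions 4 (G/T, transversion), 16 (T/C, transition), 35 (C/T, transition), 37 (T/C, transition).
Of the 4 differences, 3 transitions and 1 transversion over 40 sites: P = 3/40 = 0.075000, Q = 1/40 = 0.025000.
d = −0.5·ln(0.825000) − 0.25·ln(0.950000) = −0.5·(-0.192372) − 0.25·(-0.051293) = 0.1090.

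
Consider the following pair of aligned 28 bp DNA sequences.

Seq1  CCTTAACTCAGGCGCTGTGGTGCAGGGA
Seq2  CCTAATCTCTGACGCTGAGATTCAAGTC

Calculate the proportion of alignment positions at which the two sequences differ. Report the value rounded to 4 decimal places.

0.3571

The sequences differ at positions 4 (T/A), 6 (A/T), 10 (A/T), 12 (G/A), 18 (T/A), 20 (G/A), 22 (G/T), 25 (G/A), 27 (G/T), 28 (A/C).
There are 10 differences over 28 sites, so p = 10/28 = 0.3571.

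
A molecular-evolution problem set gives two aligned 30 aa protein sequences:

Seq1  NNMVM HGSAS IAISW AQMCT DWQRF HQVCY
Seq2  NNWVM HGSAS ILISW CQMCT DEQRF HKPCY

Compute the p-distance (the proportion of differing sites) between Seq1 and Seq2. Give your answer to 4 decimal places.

0.2000

The sequences differ at positions 3 (M/W), 12 (A/L), 16 (A/C), 22 (W/E), 27 (Q/K), 28 (V/P).
There are 6 differences over 30 sites, so p = 6/30 = 0.2000.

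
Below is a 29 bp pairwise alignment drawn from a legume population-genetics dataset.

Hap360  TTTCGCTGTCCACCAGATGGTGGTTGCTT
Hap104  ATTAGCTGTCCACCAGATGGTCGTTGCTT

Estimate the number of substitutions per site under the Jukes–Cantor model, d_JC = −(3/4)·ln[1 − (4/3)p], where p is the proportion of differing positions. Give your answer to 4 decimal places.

0.1113

Differing sites — 1:T/A; 4:C/A; 22:G/C.
p = 3/29 = 0.103448.
d = −0.75 · ln(1 − (4/3)·0.103448) = −0.75 · ln(0.862069) = −0.75 · (-0.148420) = 0.1113.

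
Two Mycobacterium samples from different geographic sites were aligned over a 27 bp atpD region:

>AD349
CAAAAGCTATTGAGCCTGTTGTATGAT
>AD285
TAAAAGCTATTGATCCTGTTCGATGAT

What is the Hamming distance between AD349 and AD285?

The sequences differ at positions 1 (C/T), 14 (G/T), 21 (G/C), 22 (T/G).
That gives 4 mismatches out of 27 aligned sites, so the Hamming distance is 4.

4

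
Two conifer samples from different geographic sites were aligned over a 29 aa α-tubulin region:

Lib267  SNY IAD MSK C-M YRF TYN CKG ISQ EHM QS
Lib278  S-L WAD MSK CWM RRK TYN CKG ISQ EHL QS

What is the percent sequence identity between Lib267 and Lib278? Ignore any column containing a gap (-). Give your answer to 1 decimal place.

Excluding the 2 gap columns leaves 27 comparable sites.
Mismatches occur at site 3 (Y→L), site 4 (I→W), site 13 (Y→R), site 15 (F→K), site 27 (M→L).
22 of the 27 comparable sites match, so the percent identity is 22/27 × 100 = 81.5%.

81.5%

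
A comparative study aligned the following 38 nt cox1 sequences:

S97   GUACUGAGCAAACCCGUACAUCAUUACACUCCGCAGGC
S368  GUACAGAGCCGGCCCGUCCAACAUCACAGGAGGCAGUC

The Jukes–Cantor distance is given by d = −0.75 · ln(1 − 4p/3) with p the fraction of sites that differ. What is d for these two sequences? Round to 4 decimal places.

Mismatches occur at site 5 (U/A), site 10 (A/C), site 11 (A/G), site 12 (A/G), site 18 (A/C), site 21 (U/A), site 25 (U/C), site 29 (C/G), site 30 (U/G), site 31 (C/A), site 32 (C/G), site 37 (G/U).
p = 12/38 = 0.315789.
d = −0.75 · ln(1 − (4/3)·0.315789) = −0.75 · ln(0.578948) = −0.75 · (-0.546543) = 0.4099.

0.4099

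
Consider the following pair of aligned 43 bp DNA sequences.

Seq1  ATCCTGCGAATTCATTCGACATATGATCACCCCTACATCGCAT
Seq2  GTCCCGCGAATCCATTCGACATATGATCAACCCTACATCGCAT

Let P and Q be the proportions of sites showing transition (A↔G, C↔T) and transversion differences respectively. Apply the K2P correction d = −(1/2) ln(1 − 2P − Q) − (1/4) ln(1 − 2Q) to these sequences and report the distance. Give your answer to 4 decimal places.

Mismatches occur at site 1 (A/G, transition), site 5 (T/C, transition), site 12 (T/C, transition), site 30 (C/A, transversion).
Of the 4 differences, 3 transitions and 1 transversion over 43 sites: P = 3/43 = 0.069767, Q = 1/43 = 0.023256.
d = −0.5·ln(0.837210) − 0.25·ln(0.953488) = −0.5·(-0.177680) − 0.25·(-0.047628) = 0.1007.

0.1007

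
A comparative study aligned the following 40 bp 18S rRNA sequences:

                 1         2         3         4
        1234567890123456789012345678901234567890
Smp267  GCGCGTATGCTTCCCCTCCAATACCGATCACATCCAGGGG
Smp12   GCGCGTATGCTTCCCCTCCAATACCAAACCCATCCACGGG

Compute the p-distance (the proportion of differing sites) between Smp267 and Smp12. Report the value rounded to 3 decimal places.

Mismatches occur at site 26 (G→A), site 28 (T→A), site 30 (A→C), site 37 (G→C).
There are 4 differences over 40 sites, so p = 4/40 = 0.100.

0.100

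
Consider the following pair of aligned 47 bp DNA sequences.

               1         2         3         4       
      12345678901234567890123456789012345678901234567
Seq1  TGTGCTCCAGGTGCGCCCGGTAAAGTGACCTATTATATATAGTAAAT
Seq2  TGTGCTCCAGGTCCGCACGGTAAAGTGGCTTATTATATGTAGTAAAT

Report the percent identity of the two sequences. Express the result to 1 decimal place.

The sequences differ at positions 13 (G/C), 17 (C/A), 28 (A/G), 30 (C/T), 39 (A/G).
42 of the 47 sites match, so the percent identity is 42/47 × 100 = 89.4%.

89.4%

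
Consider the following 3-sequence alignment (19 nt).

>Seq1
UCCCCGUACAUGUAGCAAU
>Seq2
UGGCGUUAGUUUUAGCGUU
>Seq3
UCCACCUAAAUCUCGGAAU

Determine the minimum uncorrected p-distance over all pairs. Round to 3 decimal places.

Pairwise Hamming distances:
  Seq1 vs Seq2: 9
  Seq1 vs Seq3: 6
  Seq2 vs Seq3: 12
The smallest is 6 mismatches, between Seq1 and Seq3; p = 6/19 = 0.316.

0.316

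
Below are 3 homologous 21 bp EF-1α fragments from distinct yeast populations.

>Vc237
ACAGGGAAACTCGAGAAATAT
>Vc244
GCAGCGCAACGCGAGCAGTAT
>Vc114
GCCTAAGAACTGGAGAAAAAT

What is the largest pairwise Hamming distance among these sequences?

10

Pairwise Hamming distances:
  Vc237 vs Vc244: 6
  Vc237 vs Vc114: 8
  Vc244 vs Vc114: 10
The largest is 10, between Vc244 and Vc114.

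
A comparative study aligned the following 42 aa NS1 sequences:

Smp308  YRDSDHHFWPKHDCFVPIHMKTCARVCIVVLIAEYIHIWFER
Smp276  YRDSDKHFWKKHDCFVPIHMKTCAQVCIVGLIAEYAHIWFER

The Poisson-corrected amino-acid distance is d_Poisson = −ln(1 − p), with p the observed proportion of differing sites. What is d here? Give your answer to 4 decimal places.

0.1268

Mismatches occur at site 6 (H↔K), site 10 (P↔K), site 25 (R↔Q), site 30 (V↔G), site 36 (I↔A).
p = 5/42 = 0.119048.
d = −ln(1 − 0.119048) = −ln(0.880952) = 0.1268.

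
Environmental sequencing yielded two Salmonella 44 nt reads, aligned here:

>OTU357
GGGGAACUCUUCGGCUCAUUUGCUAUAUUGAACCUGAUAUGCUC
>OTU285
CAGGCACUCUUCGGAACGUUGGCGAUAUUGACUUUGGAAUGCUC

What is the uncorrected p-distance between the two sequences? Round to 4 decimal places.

The sequences differ at positions 1 (G/C), 2 (G/A), 5 (A/C), 15 (C/A), 16 (U/A), 18 (A/G), 21 (U/G), 24 (U/G), 32 (A/C), 33 (C/U), 34 (C/U), 37 (A/G), 38 (U/A).
There are 13 differences over 44 sites, so p = 13/44 = 0.2955.

0.2955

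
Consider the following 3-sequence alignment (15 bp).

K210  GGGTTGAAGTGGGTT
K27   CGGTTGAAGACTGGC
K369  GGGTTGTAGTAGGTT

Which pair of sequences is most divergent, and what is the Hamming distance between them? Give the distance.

7

Pairwise Hamming distances:
  K210 vs K27: 6
  K210 vs K369: 2
  K27 vs K369: 7
The largest is 7, between K27 and K369.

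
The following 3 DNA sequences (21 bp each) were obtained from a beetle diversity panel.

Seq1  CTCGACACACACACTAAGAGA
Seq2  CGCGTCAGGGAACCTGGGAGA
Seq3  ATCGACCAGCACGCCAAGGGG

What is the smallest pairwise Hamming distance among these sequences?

8

Pairwise Hamming distances:
  Seq1 vs Seq2: 9
  Seq1 vs Seq3: 8
  Seq2 vs Seq3: 13
The smallest is 8, between Seq1 and Seq3.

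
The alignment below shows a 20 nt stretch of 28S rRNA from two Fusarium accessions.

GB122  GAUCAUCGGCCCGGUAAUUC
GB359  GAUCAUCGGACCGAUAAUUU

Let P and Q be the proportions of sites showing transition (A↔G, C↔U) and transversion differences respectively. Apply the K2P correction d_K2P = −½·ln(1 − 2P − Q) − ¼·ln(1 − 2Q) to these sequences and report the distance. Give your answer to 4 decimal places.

The sequences differ at positions 10 (C/A, transversion), 14 (G/A, transition), 20 (C/U, transition).
Of the 3 differences, 2 transitions and 1 transversion over 20 sites: P = 2/20 = 0.100000, Q = 1/20 = 0.050000.
d = −0.5·ln(0.750000) − 0.25·ln(0.900000) = −0.5·(-0.287682) − 0.25·(-0.105361) = 0.1702.

0.1702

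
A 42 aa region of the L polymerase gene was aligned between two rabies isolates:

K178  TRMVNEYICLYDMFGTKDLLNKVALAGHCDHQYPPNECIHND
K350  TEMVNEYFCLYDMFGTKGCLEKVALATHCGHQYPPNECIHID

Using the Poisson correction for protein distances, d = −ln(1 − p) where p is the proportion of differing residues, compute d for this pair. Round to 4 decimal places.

0.2113

The sequences differ at positions 2 (R/E), 8 (I/F), 18 (D/G), 19 (L/C), 21 (N/E), 27 (G/T), 30 (D/G), 41 (N/I).
p = 8/42 = 0.190476.
d = −ln(1 − 0.190476) = −ln(0.809524) = 0.2113.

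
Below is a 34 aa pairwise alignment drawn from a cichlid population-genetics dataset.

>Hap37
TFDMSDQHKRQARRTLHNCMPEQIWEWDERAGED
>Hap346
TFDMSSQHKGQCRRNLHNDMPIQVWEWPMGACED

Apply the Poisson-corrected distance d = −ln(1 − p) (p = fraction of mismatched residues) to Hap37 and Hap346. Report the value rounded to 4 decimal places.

The sequences differ at positions 6 (D/S), 10 (R/G), 12 (A/C), 15 (T/N), 19 (C/D), 22 (E/I), 24 (I/V), 28 (D/P), 29 (E/M), 30 (R/G), 32 (G/C).
p = 11/34 = 0.323529.
d = −ln(1 − 0.323529) = −ln(0.676471) = 0.3909.

0.3909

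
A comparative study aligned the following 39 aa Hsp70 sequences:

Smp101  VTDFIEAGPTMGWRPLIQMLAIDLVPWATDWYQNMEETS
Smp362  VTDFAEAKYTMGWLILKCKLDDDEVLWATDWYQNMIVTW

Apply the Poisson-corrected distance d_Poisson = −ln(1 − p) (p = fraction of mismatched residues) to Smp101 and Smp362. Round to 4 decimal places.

Mismatches occur at site 5 (I/A), site 8 (G/K), site 9 (P/Y), site 14 (R/L), site 15 (P/I), site 17 (I/K), site 18 (Q/C), site 19 (M/K), site 21 (A/D), site 22 (I/D), site 24 (L/E), site 26 (P/L), site 36 (E/I), site 37 (E/V), site 39 (S/W).
p = 15/39 = 0.384615.
d = −ln(1 − 0.384615) = −ln(0.615385) = 0.4855.

0.4855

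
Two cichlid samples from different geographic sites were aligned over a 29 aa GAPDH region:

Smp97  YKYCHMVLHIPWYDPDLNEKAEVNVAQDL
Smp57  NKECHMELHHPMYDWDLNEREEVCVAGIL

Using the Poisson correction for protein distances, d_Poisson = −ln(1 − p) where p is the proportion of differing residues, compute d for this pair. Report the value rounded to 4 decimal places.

The sequences differ at positions 1 (Y/N), 3 (Y/E), 7 (V/E), 10 (I/H), 12 (W/M), 15 (P/W), 20 (K/R), 21 (A/E), 24 (N/C), 27 (Q/G), 28 (D/I).
p = 11/29 = 0.379310.
d = −ln(1 − 0.379310) = −ln(0.620690) = 0.4769.

0.4769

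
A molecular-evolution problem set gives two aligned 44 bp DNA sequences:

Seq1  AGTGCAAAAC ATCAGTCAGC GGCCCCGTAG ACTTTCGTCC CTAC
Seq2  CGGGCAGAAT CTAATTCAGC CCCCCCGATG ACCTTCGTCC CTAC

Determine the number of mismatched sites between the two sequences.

12

Mismatches occur at site 1 (A↔C), site 3 (T↔G), site 7 (A↔G), site 10 (C↔T), site 11 (A↔C), site 13 (C↔A), site 15 (G↔T), site 21 (G↔C), site 22 (G↔C), site 28 (T↔A), site 29 (A↔T), site 33 (T↔C).
That gives 12 mismatches out of 44 aligned sites, so the Hamming distance is 12.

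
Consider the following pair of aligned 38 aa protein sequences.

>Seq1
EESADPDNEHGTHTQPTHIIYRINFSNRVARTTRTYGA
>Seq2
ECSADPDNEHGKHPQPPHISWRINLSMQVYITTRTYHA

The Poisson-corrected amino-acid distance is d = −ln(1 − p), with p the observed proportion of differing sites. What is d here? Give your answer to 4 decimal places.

The sequences differ at positions 2 (E/C), 12 (T/K), 14 (T/P), 17 (T/P), 20 (I/S), 21 (Y/W), 25 (F/L), 27 (N/M), 28 (R/Q), 30 (A/Y), 31 (R/I), 37 (G/H).
p = 12/38 = 0.315789.
d = −ln(1 − 0.315789) = −ln(0.684211) = 0.3795.

0.3795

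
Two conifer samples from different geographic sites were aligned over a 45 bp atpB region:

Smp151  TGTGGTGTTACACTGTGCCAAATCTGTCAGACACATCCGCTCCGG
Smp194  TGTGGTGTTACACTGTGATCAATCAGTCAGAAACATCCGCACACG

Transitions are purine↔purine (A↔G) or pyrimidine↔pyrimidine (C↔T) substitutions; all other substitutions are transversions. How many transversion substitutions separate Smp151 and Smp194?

7

Mismatches occur at site 18 (C→A, transversion), site 19 (C→T, transition), site 20 (A→C, transversion), site 25 (T→A, transversion), site 32 (C→A, transversion), site 41 (T→A, transversion), site 43 (C→A, transversion), site 44 (G→C, transversion).
Of the 8 differences, 1 transition and 7 transversions, so the answer is 7.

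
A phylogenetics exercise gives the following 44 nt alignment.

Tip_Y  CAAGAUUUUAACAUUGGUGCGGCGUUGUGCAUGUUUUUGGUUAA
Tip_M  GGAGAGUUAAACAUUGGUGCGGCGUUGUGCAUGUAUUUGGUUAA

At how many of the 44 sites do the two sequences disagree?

5

The sequences differ at positions 1 (C/G), 2 (A/G), 6 (U/G), 9 (U/A), 35 (U/A).
That gives 5 mismatches out of 44 aligned sites, so the Hamming distance is 5.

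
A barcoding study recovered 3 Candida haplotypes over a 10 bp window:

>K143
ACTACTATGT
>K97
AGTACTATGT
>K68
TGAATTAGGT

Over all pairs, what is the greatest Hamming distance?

5

Pairwise Hamming distances:
  K143 vs K97: 1
  K143 vs K68: 5
  K97 vs K68: 4
The largest is 5, between K143 and K68.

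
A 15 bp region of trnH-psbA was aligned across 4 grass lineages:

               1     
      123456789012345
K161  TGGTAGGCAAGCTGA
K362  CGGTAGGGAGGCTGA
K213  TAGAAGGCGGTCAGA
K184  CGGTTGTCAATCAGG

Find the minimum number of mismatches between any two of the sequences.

3

Pairwise Hamming distances:
  K161 vs K362: 3
  K161 vs K213: 6
  K161 vs K184: 6
  K362 vs K213: 7
  K362 vs K184: 7
  K213 vs K184: 8
The smallest is 3, between K161 and K362.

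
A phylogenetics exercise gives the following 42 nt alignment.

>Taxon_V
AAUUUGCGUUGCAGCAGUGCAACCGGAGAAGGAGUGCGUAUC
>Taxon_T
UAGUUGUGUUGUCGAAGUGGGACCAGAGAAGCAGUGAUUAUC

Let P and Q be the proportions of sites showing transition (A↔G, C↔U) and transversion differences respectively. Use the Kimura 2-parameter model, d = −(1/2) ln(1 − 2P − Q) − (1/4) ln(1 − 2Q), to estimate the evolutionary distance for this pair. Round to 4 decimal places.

Mismatches occur at site 1 (A/U, transversion), site 3 (U/G, transversion), site 7 (C/U, transition), site 12 (C/U, transition), site 13 (A/C, transversion), site 15 (C/A, transversion), site 20 (C/G, transversion), site 21 (A/G, transition), site 25 (G/A, transition), site 32 (G/C, transversion), site 37 (C/A, transversion), site 38 (G/U, transversion).
Of the 12 differences, 4 transitions and 8 transversions over 42 sites: P = 4/42 = 0.095238, Q = 8/42 = 0.190476.
d = −0.5·ln(0.619048) − 0.25·ln(0.619048) = −0.5·(-0.479572) − 0.25·(-0.479572) = 0.3597.

0.3597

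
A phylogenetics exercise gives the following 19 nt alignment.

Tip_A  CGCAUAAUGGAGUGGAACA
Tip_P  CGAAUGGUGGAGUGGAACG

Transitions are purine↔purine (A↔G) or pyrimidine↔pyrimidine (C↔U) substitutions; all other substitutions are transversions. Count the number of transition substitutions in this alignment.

3

The sequences differ at positions 3 (C/A, transversion), 6 (A/G, transition), 7 (A/G, transition), 19 (A/G, transition).
Of the 4 differences, 3 transitions and 1 transversion, so the answer is 3.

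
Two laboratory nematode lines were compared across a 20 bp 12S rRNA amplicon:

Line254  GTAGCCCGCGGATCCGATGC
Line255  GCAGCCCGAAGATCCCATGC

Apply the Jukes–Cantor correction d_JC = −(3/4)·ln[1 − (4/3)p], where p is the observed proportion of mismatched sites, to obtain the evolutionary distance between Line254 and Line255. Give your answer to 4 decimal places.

0.2326

The sequences differ at positions 2 (T/C), 9 (C/A), 10 (G/A), 16 (G/C).
p = 4/20 = 0.200000.
d = −0.75 · ln(1 − (4/3)·0.200000) = −0.75 · ln(0.733333) = −0.75 · (-0.310155) = 0.2326.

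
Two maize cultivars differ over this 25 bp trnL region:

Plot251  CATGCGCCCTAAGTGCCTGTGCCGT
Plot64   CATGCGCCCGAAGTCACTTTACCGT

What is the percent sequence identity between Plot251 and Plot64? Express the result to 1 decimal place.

80.0%

The sequences differ at positions 10 (T/G), 15 (G/C), 16 (C/A), 19 (G/T), 21 (G/A).
20 of the 25 sites match, so the percent identity is 20/25 × 100 = 80.0%.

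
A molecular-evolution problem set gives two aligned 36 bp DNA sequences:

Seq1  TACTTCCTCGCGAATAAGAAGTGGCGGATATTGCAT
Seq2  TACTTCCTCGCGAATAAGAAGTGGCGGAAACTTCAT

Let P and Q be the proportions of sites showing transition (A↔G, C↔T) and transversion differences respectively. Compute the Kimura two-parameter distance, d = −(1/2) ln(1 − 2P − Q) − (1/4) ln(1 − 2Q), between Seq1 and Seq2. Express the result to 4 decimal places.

0.0883

Mismatches occur at site 29 (T→A, transversion), site 31 (T→C, transition), site 33 (G→T, transversion).
Of the 3 differences, 1 transition and 2 transversions over 36 sites: P = 1/36 = 0.027778, Q = 2/36 = 0.055556.
d = −0.5·ln(0.888888) − 0.25·ln(0.888888) = −0.5·(-0.117784) − 0.25·(-0.117784) = 0.0883.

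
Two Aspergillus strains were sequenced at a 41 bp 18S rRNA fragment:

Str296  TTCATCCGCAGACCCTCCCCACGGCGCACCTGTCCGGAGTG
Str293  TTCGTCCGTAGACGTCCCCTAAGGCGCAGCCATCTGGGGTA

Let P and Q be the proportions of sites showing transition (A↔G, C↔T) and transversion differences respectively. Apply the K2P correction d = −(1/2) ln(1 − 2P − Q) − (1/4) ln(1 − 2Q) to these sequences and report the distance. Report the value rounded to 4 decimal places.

0.4512

Differing sites — 4:A/G (Ti); 9:C/T (Ti); 14:C/G (Tv); 15:C/T (Ti); 16:T/C (Ti); 20:C/T (Ti); 22:C/A (Tv); 29:C/G (Tv); 31:T/C (Ti); 32:G/A (Ti); 35:C/T (Ti); 38:A/G (Ti); 41:G/A (Ti).
Of the 13 differences, 10 transitions and 3 transversions over 41 sites: P = 10/41 = 0.243902, Q = 3/41 = 0.073171.
d = −0.5·ln(0.439025) − 0.25·ln(0.853658) = −0.5·(-0.823199) − 0.25·(-0.158225) = 0.4512.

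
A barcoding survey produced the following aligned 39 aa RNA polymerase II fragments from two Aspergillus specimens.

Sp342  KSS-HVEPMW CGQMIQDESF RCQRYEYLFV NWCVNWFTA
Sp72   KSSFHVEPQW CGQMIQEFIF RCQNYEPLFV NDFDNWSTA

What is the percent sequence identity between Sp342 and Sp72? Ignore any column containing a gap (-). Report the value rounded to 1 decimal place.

Excluding the 1 gap column leaves 38 comparable sites.
Differing sites — 9:M/Q; 17:D/E; 18:E/F; 19:S/I; 24:R/N; 27:Y/P; 32:W/D; 33:C/F; 34:V/D; 37:F/S.
28 of the 38 comparable sites match, so the percent identity is 28/38 × 100 = 73.7%.

73.7%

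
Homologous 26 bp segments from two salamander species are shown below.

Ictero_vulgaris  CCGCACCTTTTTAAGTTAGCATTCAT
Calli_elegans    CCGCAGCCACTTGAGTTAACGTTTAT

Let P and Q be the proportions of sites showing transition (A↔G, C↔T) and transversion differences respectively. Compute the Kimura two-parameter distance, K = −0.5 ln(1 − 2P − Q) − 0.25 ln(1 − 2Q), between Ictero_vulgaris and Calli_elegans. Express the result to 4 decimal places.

0.4284

Differing sites — 6:C/G (Tv); 8:T/C (Ti); 9:T/A (Tv); 10:T/C (Ti); 13:A/G (Ti); 19:G/A (Ti); 21:A/G (Ti); 24:C/T (Ti).
Of the 8 differences, 6 transitions and 2 transversions over 26 sites: P = 6/26 = 0.230769, Q = 2/26 = 0.076923.
d = −0.5·ln(0.461539) − 0.25·ln(0.846154) = −0.5·(-0.773189) − 0.25·(-0.167054) = 0.4284.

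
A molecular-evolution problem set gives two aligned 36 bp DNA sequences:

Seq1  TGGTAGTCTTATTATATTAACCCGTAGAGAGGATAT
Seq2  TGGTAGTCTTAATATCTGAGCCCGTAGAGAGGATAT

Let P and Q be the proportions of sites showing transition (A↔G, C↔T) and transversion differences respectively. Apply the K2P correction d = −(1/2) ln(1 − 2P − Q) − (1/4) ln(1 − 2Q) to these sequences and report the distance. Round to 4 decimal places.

Differing sites — 12:T/A (Tv); 16:A/C (Tv); 18:T/G (Tv); 20:A/G (Ti).
Of the 4 differences, 1 transition and 3 transversions over 36 sites: P = 1/36 = 0.027778, Q = 3/36 = 0.083333.
d = −0.5·ln(0.861111) − 0.25·ln(0.833334) = −0.5·(-0.149532) − 0.25·(-0.182321) = 0.1203.

0.1203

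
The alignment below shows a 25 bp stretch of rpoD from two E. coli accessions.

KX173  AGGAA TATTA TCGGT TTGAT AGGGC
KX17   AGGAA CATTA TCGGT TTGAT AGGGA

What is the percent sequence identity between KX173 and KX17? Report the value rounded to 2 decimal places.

92.00%

The sequences differ at positions 6 (T/C), 25 (C/A).
23 of the 25 sites match, so the percent identity is 23/25 × 100 = 92.00%.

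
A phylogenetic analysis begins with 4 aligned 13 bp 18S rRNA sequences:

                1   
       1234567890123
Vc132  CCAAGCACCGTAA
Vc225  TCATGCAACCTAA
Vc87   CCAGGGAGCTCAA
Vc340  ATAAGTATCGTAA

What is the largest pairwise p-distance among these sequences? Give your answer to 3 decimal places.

0.538

Pairwise Hamming distances:
  Vc132 vs Vc225: 4
  Vc132 vs Vc87: 5
  Vc132 vs Vc340: 4
  Vc225 vs Vc87: 6
  Vc225 vs Vc340: 6
  Vc87 vs Vc340: 7
The largest is 7 mismatches, between Vc87 and Vc340; p = 7/13 = 0.538.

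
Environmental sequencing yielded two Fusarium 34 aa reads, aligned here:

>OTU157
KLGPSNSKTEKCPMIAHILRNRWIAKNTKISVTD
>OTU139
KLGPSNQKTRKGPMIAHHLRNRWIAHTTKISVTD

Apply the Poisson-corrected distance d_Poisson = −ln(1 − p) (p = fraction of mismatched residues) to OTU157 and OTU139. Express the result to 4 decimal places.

0.1942

Mismatches occur at site 7 (S/Q), site 10 (E/R), site 12 (C/G), site 18 (I/H), site 26 (K/H), site 27 (N/T).
p = 6/34 = 0.176471.
d = −ln(1 − 0.176471) = −ln(0.823529) = 0.1942.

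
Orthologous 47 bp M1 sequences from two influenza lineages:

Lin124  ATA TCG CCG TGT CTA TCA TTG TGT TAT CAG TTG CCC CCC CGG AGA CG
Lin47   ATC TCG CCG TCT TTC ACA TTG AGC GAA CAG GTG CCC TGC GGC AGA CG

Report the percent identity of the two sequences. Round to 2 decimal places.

Differing sites — 3:A/C; 11:G/C; 13:C/T; 15:A/C; 16:T/A; 22:T/A; 24:T/C; 25:T/G; 27:T/A; 31:T/G; 37:C/T; 38:C/G; 40:C/G; 42:G/C.
33 of the 47 sites match, so the percent identity is 33/47 × 100 = 70.21%.

70.21%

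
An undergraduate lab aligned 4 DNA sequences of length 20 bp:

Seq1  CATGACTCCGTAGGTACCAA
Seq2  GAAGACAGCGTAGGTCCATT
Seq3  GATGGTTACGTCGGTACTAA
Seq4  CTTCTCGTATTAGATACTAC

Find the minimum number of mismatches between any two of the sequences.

Pairwise Hamming distances:
  Seq1 vs Seq2: 8
  Seq1 vs Seq3: 6
  Seq1 vs Seq4: 10
  Seq2 vs Seq3: 10
  Seq2 vs Seq4: 14
  Seq3 vs Seq4: 12
The smallest is 6, between Seq1 and Seq3.

6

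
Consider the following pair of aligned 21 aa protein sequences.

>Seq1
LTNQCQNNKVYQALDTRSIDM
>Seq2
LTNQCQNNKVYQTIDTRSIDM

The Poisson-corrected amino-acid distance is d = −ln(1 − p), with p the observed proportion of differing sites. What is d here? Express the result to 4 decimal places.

Mismatches occur at site 13 (A/T), site 14 (L/I).
p = 2/21 = 0.095238.
d = −ln(1 − 0.095238) = −ln(0.904762) = 0.1001.

0.1001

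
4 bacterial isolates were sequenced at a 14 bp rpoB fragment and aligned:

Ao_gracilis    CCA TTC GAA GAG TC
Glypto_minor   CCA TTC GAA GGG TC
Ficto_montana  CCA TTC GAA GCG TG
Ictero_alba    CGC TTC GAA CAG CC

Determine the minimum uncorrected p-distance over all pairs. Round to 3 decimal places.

Pairwise Hamming distances:
  Ao_gracilis vs Glypto_minor: 1
  Ao_gracilis vs Ficto_montana: 2
  Ao_gracilis vs Ictero_alba: 4
  Glypto_minor vs Ficto_montana: 2
  Glypto_minor vs Ictero_alba: 5
  Ficto_montana vs Ictero_alba: 6
The smallest is 1 mismatch, between Ao_gracilis and Glypto_minor; p = 1/14 = 0.071.

0.071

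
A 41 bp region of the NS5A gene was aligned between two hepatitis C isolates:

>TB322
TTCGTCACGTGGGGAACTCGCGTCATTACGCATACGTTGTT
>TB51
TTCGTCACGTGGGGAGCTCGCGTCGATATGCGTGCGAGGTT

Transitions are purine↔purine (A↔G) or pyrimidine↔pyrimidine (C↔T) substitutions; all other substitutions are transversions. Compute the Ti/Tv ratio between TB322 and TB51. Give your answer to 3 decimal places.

Mismatches occur at site 16 (A/G, transition), site 25 (A/G, transition), site 26 (T/A, transversion), site 29 (C/T, transition), site 32 (A/G, transition), site 34 (A/G, transition), site 37 (T/A, transversion), site 38 (T/G, transversion).
Of the 8 differences, 5 transitions and 3 transversions, so Ti/Tv = 5/3 = 1.667.

1.667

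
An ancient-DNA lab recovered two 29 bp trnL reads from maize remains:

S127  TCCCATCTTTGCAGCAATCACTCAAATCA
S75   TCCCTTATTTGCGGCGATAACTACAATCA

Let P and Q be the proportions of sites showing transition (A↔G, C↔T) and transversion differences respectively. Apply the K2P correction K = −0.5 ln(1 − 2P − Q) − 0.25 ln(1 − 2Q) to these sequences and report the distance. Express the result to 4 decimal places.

0.2915

Mismatches occur at site 5 (A↔T, transversion), site 7 (C↔A, transversion), site 13 (A↔G, transition), site 16 (A↔G, transition), site 19 (C↔A, transversion), site 23 (C↔A, transversion), site 24 (A↔C, transversion).
Of the 7 differences, 2 transitions and 5 transversions over 29 sites: P = 2/29 = 0.068966, Q = 5/29 = 0.172414.
d = −0.5·ln(0.689654) − 0.25·ln(0.655172) = −0.5·(-0.371565) − 0.25·(-0.422857) = 0.2915.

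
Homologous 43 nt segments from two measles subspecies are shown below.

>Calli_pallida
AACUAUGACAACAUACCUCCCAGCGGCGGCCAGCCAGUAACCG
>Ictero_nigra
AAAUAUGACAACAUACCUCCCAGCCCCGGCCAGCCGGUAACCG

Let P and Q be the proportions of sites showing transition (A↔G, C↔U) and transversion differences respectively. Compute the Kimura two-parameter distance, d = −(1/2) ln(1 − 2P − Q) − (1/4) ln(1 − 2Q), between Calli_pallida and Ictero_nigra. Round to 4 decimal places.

0.0994

Differing sites — 3:C/A (Tv); 25:G/C (Tv); 26:G/C (Tv); 36:A/G (Ti).
Of the 4 differences, 1 transition and 3 transversions over 43 sites: P = 1/43 = 0.023256, Q = 3/43 = 0.069767.
d = −0.5·ln(0.883721) − 0.25·ln(0.860466) = −0.5·(-0.123614) − 0.25·(-0.150281) = 0.0994.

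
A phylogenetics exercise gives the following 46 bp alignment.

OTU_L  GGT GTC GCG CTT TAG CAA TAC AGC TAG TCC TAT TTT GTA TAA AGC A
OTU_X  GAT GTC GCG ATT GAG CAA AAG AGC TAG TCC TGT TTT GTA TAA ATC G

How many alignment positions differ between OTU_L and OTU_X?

8

The sequences differ at positions 2 (G/A), 10 (C/A), 13 (T/G), 19 (T/A), 21 (C/G), 32 (A/G), 44 (G/T), 46 (A/G).
That gives 8 mismatches out of 46 aligned sites, so the Hamming distance is 8.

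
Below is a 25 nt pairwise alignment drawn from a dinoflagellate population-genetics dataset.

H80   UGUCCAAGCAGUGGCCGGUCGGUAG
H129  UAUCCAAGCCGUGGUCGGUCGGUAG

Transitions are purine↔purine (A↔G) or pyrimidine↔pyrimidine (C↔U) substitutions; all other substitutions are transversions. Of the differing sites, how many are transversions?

1

The sequences differ at positions 2 (G/A, transition), 10 (A/C, transversion), 15 (C/U, transition).
Of the 3 differences, 2 transitions and 1 transversion, so the answer is 1.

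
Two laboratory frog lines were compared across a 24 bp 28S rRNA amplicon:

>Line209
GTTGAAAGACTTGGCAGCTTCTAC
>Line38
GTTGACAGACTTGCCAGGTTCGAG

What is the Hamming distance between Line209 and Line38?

Differing sites — 6:A/C; 14:G/C; 18:C/G; 22:T/G; 24:C/G.
That gives 5 mismatches out of 24 aligned sites, so the Hamming distance is 5.

5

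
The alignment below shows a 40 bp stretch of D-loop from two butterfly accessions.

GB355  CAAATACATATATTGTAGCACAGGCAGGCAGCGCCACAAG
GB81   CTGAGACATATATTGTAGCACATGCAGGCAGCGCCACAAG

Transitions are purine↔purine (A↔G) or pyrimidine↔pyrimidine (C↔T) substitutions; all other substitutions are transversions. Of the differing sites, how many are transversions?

3

Mismatches occur at site 2 (A/T, transversion), site 3 (A/G, transition), site 5 (T/G, transversion), site 23 (G/T, transversion).
Of the 4 differences, 1 transition and 3 transversions, so the answer is 3.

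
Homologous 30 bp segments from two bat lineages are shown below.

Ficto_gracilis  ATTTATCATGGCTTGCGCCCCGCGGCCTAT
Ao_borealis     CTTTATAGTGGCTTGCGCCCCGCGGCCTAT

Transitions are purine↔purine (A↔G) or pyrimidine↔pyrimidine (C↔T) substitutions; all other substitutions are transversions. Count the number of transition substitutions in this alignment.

1

Mismatches occur at site 1 (A/C, transversion), site 7 (C/A, transversion), site 8 (A/G, transition).
Of the 3 differences, 1 transition and 2 transversions, so the answer is 1.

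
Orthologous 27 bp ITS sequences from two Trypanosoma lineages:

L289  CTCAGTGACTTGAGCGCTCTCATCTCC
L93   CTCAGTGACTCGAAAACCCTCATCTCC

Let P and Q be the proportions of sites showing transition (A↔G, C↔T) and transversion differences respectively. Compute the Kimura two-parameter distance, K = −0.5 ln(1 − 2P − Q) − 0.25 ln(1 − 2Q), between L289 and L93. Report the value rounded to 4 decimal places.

The sequences differ at positions 11 (T/C, transition), 14 (G/A, transition), 15 (C/A, transversion), 16 (G/A, transition), 18 (T/C, transition).
Of the 5 differences, 4 transitions and 1 transversion over 27 sites: P = 4/27 = 0.148148, Q = 1/27 = 0.037037.
d = −0.5·ln(0.666667) − 0.25·ln(0.925926) = −0.5·(-0.405465) − 0.25·(-0.076961) = 0.2220.

0.2220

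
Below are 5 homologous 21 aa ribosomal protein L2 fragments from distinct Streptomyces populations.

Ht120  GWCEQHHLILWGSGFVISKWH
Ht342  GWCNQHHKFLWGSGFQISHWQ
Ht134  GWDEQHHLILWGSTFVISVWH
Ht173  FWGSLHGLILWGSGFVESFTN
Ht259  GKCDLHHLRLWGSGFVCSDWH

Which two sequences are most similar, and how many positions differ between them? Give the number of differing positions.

Pairwise Hamming distances:
  Ht120 vs Ht342: 6
  Ht120 vs Ht134: 3
  Ht120 vs Ht173: 9
  Ht120 vs Ht259: 6
  Ht342 vs Ht134: 8
  Ht342 vs Ht173: 12
  Ht342 vs Ht259: 9
  Ht134 vs Ht173: 10
  Ht134 vs Ht259: 8
  Ht173 vs Ht259: 10
The smallest is 3, between Ht120 and Ht134.

3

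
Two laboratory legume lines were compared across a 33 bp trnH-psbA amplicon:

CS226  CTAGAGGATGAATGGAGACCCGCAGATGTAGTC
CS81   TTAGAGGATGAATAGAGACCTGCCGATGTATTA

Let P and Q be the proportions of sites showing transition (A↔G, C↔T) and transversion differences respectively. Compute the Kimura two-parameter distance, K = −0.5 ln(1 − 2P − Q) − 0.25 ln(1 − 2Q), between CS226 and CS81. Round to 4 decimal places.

0.2094

Differing sites — 1:C/T (Ti); 14:G/A (Ti); 21:C/T (Ti); 24:A/C (Tv); 31:G/T (Tv); 33:C/A (Tv).
Of the 6 differences, 3 transitions and 3 transversions over 33 sites: P = 3/33 = 0.090909, Q = 3/33 = 0.090909.
d = −0.5·ln(0.727273) − 0.25·ln(0.818182) = −0.5·(-0.318453) − 0.25·(-0.200670) = 0.2094.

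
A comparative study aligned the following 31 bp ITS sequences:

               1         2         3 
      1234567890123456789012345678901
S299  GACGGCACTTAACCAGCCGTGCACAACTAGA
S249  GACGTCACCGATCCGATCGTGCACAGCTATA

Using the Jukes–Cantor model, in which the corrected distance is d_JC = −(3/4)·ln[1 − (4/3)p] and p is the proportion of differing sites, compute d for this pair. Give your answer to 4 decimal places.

Mismatches occur at site 5 (G↔T), site 9 (T↔C), site 10 (T↔G), site 12 (A↔T), site 15 (A↔G), site 16 (G↔A), site 17 (C↔T), site 26 (A↔G), site 30 (G↔T).
p = 9/31 = 0.290323.
d = −0.75 · ln(1 − (4/3)·0.290323) = −0.75 · ln(0.612903) = −0.75 · (-0.489549) = 0.3672.

0.3672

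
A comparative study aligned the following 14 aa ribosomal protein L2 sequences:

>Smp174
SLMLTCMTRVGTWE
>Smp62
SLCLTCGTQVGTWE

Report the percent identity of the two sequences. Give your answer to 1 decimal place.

78.6%

The sequences differ at positions 3 (M/C), 7 (M/G), 9 (R/Q).
11 of the 14 sites match, so the percent identity is 11/14 × 100 = 78.6%.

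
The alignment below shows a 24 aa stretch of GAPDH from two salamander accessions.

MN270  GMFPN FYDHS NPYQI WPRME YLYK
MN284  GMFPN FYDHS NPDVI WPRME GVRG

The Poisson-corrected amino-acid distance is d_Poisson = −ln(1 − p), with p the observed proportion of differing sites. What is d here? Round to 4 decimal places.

0.2877

The sequences differ at positions 13 (Y/D), 14 (Q/V), 21 (Y/G), 22 (L/V), 23 (Y/R), 24 (K/G).
p = 6/24 = 0.250000.
d = −ln(1 − 0.250000) = −ln(0.750000) = 0.2877.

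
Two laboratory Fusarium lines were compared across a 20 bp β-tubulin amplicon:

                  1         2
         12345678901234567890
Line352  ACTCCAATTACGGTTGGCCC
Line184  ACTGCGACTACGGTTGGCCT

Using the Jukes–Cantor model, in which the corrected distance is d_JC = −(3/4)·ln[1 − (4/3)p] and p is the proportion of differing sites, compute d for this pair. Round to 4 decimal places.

The sequences differ at positions 4 (C/G), 6 (A/G), 8 (T/C), 20 (C/T).
p = 4/20 = 0.200000.
d = −0.75 · ln(1 − (4/3)·0.200000) = −0.75 · ln(0.733333) = −0.75 · (-0.310155) = 0.2326.

0.2326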